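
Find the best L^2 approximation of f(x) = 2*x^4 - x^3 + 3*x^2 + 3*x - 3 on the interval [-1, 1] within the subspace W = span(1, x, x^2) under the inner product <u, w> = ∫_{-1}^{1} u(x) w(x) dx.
g(x) = 33*x^2/7 + 12*x/5 - 111/35

The best approximation g ∈ W is the orthogonal projection of f onto W. Writing g = a_0 + a_1 x + a_2 x^2, the coefficients solve the normal equations G · a = b where
  G_{ij} = <φ_i, φ_j> and b_i = <f, φ_i>, with φ_0 = 1, φ_1 = x, φ_2 = x^2.
G =
  [2, 0, 2/3]
  [0, 2/3, 0]
  [2/3, 0, 2/5],
b = (-16/5, 8/5, -8/35).
Solving gives a_0 = -111/35, a_1 = 12/5, a_2 = 33/7, so
  g(x) = 33*x^2/7 + 12*x/5 - 111/35.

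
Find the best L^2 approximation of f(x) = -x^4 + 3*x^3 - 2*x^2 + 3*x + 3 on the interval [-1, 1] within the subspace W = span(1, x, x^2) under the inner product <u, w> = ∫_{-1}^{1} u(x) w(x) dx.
g(x) = -20*x^2/7 + 24*x/5 + 108/35

The best approximation g ∈ W is the orthogonal projection of f onto W. Writing g = a_0 + a_1 x + a_2 x^2, the coefficients solve the normal equations G · a = b where
  G_{ij} = <φ_i, φ_j> and b_i = <f, φ_i>, with φ_0 = 1, φ_1 = x, φ_2 = x^2.
G =
  [2, 0, 2/3]
  [0, 2/3, 0]
  [2/3, 0, 2/5],
b = (64/15, 16/5, 32/35).
Solving gives a_0 = 108/35, a_1 = 24/5, a_2 = -20/7, so
  g(x) = -20*x^2/7 + 24*x/5 + 108/35.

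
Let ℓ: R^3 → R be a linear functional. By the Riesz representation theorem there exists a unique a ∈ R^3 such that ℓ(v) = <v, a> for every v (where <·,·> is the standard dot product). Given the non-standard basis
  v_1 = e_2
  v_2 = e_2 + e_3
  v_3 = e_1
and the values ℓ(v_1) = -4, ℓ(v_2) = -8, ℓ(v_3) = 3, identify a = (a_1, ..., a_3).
a = (3, -4, -4)

Write a = (a_1, ..., a_3) in the standard basis. For each basis vector v_i, ℓ(v_i) = <v_i, a> is a linear equation in the a_j's. Collect the n equations into a matrix system V a = ℓ, where row i of V is v_i (expressed in the standard basis). Since V is invertible (lower-triangular with 1s on the diagonal, up to permutation), solve by back-substitution:
  V =
[[0, 1, 0],
 [0, 1, 1],
 [1, 0, 0]]
  V a = (-4, -8, 3)
Solving gives a = (3, -4, -4).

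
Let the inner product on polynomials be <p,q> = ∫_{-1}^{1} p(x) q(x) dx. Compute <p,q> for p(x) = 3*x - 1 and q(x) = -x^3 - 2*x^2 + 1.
<p,q> = -28/15

Expand the product: p(x)·q(x) = -3*x^4 - 5*x^3 + 2*x^2 + 3*x - 1.
∫_{-1}^{1} of each monomial x^k gives [2/(k+1) if k even, 0 if k odd]. Integrating term-by-term (or equivalently evaluating the antiderivative F(x) = -3*x^5/5 - 5*x^4/4 + 2*x^3/3 + 3*x^2/2 - x at the endpoints):
  F(1) − F(−1) = -41/60 − (71/60) = -28/15.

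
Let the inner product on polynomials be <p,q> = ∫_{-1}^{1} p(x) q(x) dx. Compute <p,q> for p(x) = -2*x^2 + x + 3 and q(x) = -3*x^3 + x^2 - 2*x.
<p,q> = -4/3

Expand the product: p(x)·q(x) = 6*x^5 - 5*x^4 - 4*x^3 + x^2 - 6*x.
∫_{-1}^{1} of each monomial x^k gives [2/(k+1) if k even, 0 if k odd]. Integrating term-by-term (or equivalently evaluating the antiderivative F(x) = x^6 - x^5 - x^4 + x^3/3 - 3*x^2 at the endpoints):
  F(1) − F(−1) = -11/3 − (-7/3) = -4/3.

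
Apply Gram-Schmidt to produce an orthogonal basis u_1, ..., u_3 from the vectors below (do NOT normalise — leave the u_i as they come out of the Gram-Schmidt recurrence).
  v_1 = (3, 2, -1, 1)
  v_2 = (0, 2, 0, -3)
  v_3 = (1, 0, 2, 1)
Orthogonal basis:
  u_1 = (3, 2, -1, 1)
  u_2 = (-1/5, 28/15, 1/15, -46/15)
  u_3 = (107/194, 18/97, 417/194, 12/97)

Apply the Gram-Schmidt recurrence
  u_1 = v_1
  u_i = v_i − Σ_{j<i} ((v_i · u_j) / (u_j · u_j)) · u_j.

Step by step this gives:
  u_1 = (3, 2, -1, 1)
  u_2 = (-1/5, 28/15, 1/15, -46/15)
  u_3 = (107/194, 18/97, 417/194, 12/97)

Orthogonality check:
  u_2 · u_1 = 0 (should be 0)
  u_3 · u_1 = 0 (should be 0)
  u_3 · u_2 = 0 (should be 0)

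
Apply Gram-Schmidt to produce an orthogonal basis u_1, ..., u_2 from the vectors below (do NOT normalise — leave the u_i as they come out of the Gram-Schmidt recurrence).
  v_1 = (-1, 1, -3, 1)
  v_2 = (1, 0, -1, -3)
Orthogonal basis:
  u_1 = (-1, 1, -3, 1)
  u_2 = (11/12, 1/12, -5/4, -35/12)

Apply the Gram-Schmidt recurrence
  u_1 = v_1
  u_i = v_i − Σ_{j<i} ((v_i · u_j) / (u_j · u_j)) · u_j.

Step by step this gives:
  u_1 = (-1, 1, -3, 1)
  u_2 = (11/12, 1/12, -5/4, -35/12)

Orthogonality check:
  u_2 · u_1 = 0 (should be 0)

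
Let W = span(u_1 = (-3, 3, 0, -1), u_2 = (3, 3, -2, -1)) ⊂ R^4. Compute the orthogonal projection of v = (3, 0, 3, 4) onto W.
proj_W(v) = (219/109, -228/109, 3/109, 76/109)

Set up U = [u_1 | ... | u_2] ∈ R^(4×2). The projector onto W = col(U) is P = U (U^T U)^(-1) U^T.
Compute U^T U =
  [19, 1]
  [1, 23],
and U^T v = (-13, -1).
Solve U^T U · c = U^T v for the coefficients: c = (-149/218, -3/218). The projection is proj_W(v) = U c.
Check: (v - proj_W(v)) · u_1 = 0  (should be 0).
Check: (v - proj_W(v)) · u_2 = 0  (should be 0).
Result: proj_W(v) = (219/109, -228/109, 3/109, 76/109).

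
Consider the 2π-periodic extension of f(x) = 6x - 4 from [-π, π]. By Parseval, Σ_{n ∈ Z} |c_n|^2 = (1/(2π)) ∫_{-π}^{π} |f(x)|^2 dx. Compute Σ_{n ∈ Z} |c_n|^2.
Σ |c_n|^2 = 12π^2 + 16

Expand and integrate term by term over [-π, π]:
  ∫ (6x)^2 dx = 36·(2π^3/3); ∫ 2·6·(-4)·x dx = 0 (odd integrand); ∫ (-4)^2 dx = 16·2π.
So (1/(2π)) ∫_{-π}^{π} (6x - 4)^2 dx = 36π^2/3 + 16 = 12π^2 + 16.
Parseval ⇒ Σ |c_n|^2 = 12π^2 + 16.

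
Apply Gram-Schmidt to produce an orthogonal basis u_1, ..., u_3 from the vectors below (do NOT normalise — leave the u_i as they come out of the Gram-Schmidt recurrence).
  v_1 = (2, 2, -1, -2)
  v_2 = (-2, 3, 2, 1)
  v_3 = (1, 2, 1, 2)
Orthogonal basis:
  u_1 = (2, 2, -1, -2)
  u_2 = (-22/13, 43/13, 24/13, 9/13)
  u_3 = (187/115, 37/115, 26/115, 211/115)

Apply the Gram-Schmidt recurrence
  u_1 = v_1
  u_i = v_i − Σ_{j<i} ((v_i · u_j) / (u_j · u_j)) · u_j.

Step by step this gives:
  u_1 = (2, 2, -1, -2)
  u_2 = (-22/13, 43/13, 24/13, 9/13)
  u_3 = (187/115, 37/115, 26/115, 211/115)

Orthogonality check:
  u_2 · u_1 = 0 (should be 0)
  u_3 · u_1 = 0 (should be 0)
  u_3 · u_2 = 0 (should be 0)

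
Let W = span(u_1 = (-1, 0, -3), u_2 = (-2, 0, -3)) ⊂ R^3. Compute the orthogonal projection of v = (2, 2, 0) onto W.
proj_W(v) = (2, 0, 0)

Set up U = [u_1 | ... | u_2] ∈ R^(3×2). The projector onto W = col(U) is P = U (U^T U)^(-1) U^T.
Compute U^T U =
  [10, 11]
  [11, 13],
and U^T v = (-2, -4).
Solve U^T U · c = U^T v for the coefficients: c = (2, -2). The projection is proj_W(v) = U c.
Check: (v - proj_W(v)) · u_1 = 0  (should be 0).
Check: (v - proj_W(v)) · u_2 = 0  (should be 0).
Result: proj_W(v) = (2, 0, 0).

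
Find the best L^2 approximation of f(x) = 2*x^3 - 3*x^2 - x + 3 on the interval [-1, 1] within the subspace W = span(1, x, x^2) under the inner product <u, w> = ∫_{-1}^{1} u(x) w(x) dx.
g(x) = -3*x^2 + x/5 + 3

The best approximation g ∈ W is the orthogonal projection of f onto W. Writing g = a_0 + a_1 x + a_2 x^2, the coefficients solve the normal equations G · a = b where
  G_{ij} = <φ_i, φ_j> and b_i = <f, φ_i>, with φ_0 = 1, φ_1 = x, φ_2 = x^2.
G =
  [2, 0, 2/3]
  [0, 2/3, 0]
  [2/3, 0, 2/5],
b = (4, 2/15, 4/5).
Solving gives a_0 = 3, a_1 = 1/5, a_2 = -3, so
  g(x) = -3*x^2 + x/5 + 3.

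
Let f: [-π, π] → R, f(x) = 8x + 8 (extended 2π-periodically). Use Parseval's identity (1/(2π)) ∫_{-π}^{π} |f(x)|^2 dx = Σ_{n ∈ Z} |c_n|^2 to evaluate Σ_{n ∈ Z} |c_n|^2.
Σ |c_n|^2 = 64π^2/3 + 64

Expand and integrate term by term over [-π, π]:
  ∫ (8x)^2 dx = 64·(2π^3/3); ∫ 2·8·(8)·x dx = 0 (odd integrand); ∫ 8^2 dx = 64·2π.
So (1/(2π)) ∫_{-π}^{π} (8x + 8)^2 dx = 64π^2/3 + 64 = 64π^2/3 + 64.
Parseval ⇒ Σ |c_n|^2 = 64π^2/3 + 64.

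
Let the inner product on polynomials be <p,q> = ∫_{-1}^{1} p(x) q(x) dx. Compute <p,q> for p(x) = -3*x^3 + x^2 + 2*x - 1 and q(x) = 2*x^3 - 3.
<p,q> = 136/35

Expand the product: p(x)·q(x) = -6*x^6 + 2*x^5 + 4*x^4 + 7*x^3 - 3*x^2 - 6*x + 3.
∫_{-1}^{1} of each monomial x^k gives [2/(k+1) if k even, 0 if k odd]. Integrating term-by-term (or equivalently evaluating the antiderivative F(x) = -6*x^7/7 + x^6/3 + 4*x^5/5 + 7*x^4/4 - x^3 - 3*x^2 + 3*x at the endpoints):
  F(1) − F(−1) = 431/420 − (-1201/420) = 136/35.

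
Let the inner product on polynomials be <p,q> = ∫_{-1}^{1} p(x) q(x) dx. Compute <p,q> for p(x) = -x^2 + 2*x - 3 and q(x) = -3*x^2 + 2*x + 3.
<p,q> = -152/15

Expand the product: p(x)·q(x) = 3*x^4 - 8*x^3 + 10*x^2 - 9.
∫_{-1}^{1} of each monomial x^k gives [2/(k+1) if k even, 0 if k odd]. Integrating term-by-term (or equivalently evaluating the antiderivative F(x) = 3*x^5/5 - 2*x^4 + 10*x^3/3 - 9*x at the endpoints):
  F(1) − F(−1) = -106/15 − (46/15) = -152/15.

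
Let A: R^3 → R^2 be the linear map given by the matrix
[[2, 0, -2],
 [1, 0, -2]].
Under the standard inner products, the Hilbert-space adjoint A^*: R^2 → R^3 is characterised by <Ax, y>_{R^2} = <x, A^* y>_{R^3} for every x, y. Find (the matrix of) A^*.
A^* = A^T =
[[2, 1],
 [0, 0],
 [-2, -2]]

For real matrices with standard dot products, the defining identity <Ax, y> = <x, A^* y> gives (Ax)^T y = x^T (A^*) y, i.e. x^T A^T y = x^T (A^*) y. Since this holds for all x, y, we must have A^* = A^T. Therefore
A^* =
[[2, 1],
 [0, 0],
 [-2, -2]].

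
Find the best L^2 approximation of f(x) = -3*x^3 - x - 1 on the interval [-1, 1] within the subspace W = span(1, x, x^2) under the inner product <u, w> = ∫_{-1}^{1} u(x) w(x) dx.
g(x) = -14*x/5 - 1

The best approximation g ∈ W is the orthogonal projection of f onto W. Writing g = a_0 + a_1 x + a_2 x^2, the coefficients solve the normal equations G · a = b where
  G_{ij} = <φ_i, φ_j> and b_i = <f, φ_i>, with φ_0 = 1, φ_1 = x, φ_2 = x^2.
G =
  [2, 0, 2/3]
  [0, 2/3, 0]
  [2/3, 0, 2/5],
b = (-2, -28/15, -2/3).
Solving gives a_0 = -1, a_1 = -14/5, a_2 = 0, so
  g(x) = -14*x/5 - 1.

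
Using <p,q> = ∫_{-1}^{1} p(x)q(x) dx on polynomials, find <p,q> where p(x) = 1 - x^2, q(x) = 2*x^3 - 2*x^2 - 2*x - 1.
<p,q> = -28/15

Expand the product: p(x)·q(x) = -2*x^5 + 2*x^4 + 4*x^3 - x^2 - 2*x - 1.
∫_{-1}^{1} of each monomial x^k gives [2/(k+1) if k even, 0 if k odd]. Integrating term-by-term (or equivalently evaluating the antiderivative F(x) = -x^6/3 + 2*x^5/5 + x^4 - x^3/3 - x^2 - x at the endpoints):
  F(1) − F(−1) = -19/15 − (3/5) = -28/15.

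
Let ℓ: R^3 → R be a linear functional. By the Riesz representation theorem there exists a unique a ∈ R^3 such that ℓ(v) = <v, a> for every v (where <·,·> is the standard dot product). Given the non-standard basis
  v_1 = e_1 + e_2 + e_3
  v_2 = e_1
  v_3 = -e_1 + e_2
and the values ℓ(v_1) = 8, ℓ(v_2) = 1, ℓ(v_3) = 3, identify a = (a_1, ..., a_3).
a = (1, 4, 3)

Write a = (a_1, ..., a_3) in the standard basis. For each basis vector v_i, ℓ(v_i) = <v_i, a> is a linear equation in the a_j's. Collect the n equations into a matrix system V a = ℓ, where row i of V is v_i (expressed in the standard basis). Since V is invertible (lower-triangular with 1s on the diagonal, up to permutation), solve by back-substitution:
  V =
[[1, 1, 1],
 [1, 0, 0],
 [-1, 1, 0]]
  V a = (8, 1, 3)
Solving gives a = (1, 4, 3).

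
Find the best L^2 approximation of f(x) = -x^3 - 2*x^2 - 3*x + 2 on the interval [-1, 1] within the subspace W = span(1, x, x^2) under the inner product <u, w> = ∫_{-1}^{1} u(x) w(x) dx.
g(x) = -2*x^2 - 18*x/5 + 2

The best approximation g ∈ W is the orthogonal projection of f onto W. Writing g = a_0 + a_1 x + a_2 x^2, the coefficients solve the normal equations G · a = b where
  G_{ij} = <φ_i, φ_j> and b_i = <f, φ_i>, with φ_0 = 1, φ_1 = x, φ_2 = x^2.
G =
  [2, 0, 2/3]
  [0, 2/3, 0]
  [2/3, 0, 2/5],
b = (8/3, -12/5, 8/15).
Solving gives a_0 = 2, a_1 = -18/5, a_2 = -2, so
  g(x) = -2*x^2 - 18*x/5 + 2.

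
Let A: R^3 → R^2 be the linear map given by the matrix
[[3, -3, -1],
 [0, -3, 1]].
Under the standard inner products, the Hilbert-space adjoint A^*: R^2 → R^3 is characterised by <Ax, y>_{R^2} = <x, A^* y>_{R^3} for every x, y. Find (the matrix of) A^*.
A^* = A^T =
[[3, 0],
 [-3, -3],
 [-1, 1]]

For real matrices with standard dot products, the defining identity <Ax, y> = <x, A^* y> gives (Ax)^T y = x^T (A^*) y, i.e. x^T A^T y = x^T (A^*) y. Since this holds for all x, y, we must have A^* = A^T. Therefore
A^* =
[[3, 0],
 [-3, -3],
 [-1, 1]].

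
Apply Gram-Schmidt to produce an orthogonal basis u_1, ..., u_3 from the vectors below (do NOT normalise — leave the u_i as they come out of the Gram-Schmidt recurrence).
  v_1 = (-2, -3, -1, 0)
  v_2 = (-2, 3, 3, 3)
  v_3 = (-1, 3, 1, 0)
Orthogonal basis:
  u_1 = (-2, -3, -1, 0)
  u_2 = (-22/7, 9/7, 17/7, 3)
  u_3 = (-189/185, 153/185, -81/185, -198/185)

Apply the Gram-Schmidt recurrence
  u_1 = v_1
  u_i = v_i − Σ_{j<i} ((v_i · u_j) / (u_j · u_j)) · u_j.

Step by step this gives:
  u_1 = (-2, -3, -1, 0)
  u_2 = (-22/7, 9/7, 17/7, 3)
  u_3 = (-189/185, 153/185, -81/185, -198/185)

Orthogonality check:
  u_2 · u_1 = 0 (should be 0)
  u_3 · u_1 = 0 (should be 0)
  u_3 · u_2 = 0 (should be 0)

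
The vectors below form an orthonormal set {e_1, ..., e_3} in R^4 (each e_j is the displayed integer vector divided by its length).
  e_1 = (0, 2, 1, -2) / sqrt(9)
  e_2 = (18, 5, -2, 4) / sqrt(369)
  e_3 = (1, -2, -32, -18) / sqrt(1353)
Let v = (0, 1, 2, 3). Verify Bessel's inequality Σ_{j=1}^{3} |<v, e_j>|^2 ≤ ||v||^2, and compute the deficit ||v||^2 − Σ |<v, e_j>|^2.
Σ |<v, e_j>|^2 = 127/11; ||v||^2 = 14; deficit = 27/11

Write each e_j = u_j / sqrt(<u_j, u_j>) where u_j is the displayed integer vector. Then <v, e_j> = <v, u_j> / sqrt(<u_j, u_j>), so |<v, e_j>|^2 = <v, u_j>^2 / <u_j, u_j>.
Coefficients: <v, e_1> = -2/sqrt(9), <v, e_2> = 13/sqrt(369), <v, e_3> = -120/sqrt(1353).
Square and sum: Σ |<v, e_j>|^2 = 127/11.
Compute ||v||^2 = v·v = 14.
Deficit = 14 − 127/11 = 27/11 ≥ 0, confirming Bessel's inequality. (The deficit equals ||v − Σ <v,e_j> e_j||^2, the squared distance from v to span{e_j}.)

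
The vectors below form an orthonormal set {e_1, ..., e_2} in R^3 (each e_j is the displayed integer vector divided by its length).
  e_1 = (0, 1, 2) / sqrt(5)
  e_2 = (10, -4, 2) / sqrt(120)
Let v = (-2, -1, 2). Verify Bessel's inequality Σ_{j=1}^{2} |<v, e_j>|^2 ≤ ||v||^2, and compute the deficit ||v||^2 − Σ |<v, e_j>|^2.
Σ |<v, e_j>|^2 = 3; ||v||^2 = 9; deficit = 6

Write each e_j = u_j / sqrt(<u_j, u_j>) where u_j is the displayed integer vector. Then <v, e_j> = <v, u_j> / sqrt(<u_j, u_j>), so |<v, e_j>|^2 = <v, u_j>^2 / <u_j, u_j>.
Coefficients: <v, e_1> = 3/sqrt(5), <v, e_2> = -12/sqrt(120).
Square and sum: Σ |<v, e_j>|^2 = 3.
Compute ||v||^2 = v·v = 9.
Deficit = 9 − 3 = 6 ≥ 0, confirming Bessel's inequality. (The deficit equals ||v − Σ <v,e_j> e_j||^2, the squared distance from v to span{e_j}.)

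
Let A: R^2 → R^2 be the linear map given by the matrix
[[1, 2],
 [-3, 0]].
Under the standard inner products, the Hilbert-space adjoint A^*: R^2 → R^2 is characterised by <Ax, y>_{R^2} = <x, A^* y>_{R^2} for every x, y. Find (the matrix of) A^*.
A^* = A^T =
[[1, -3],
 [2, 0]]

For real matrices with standard dot products, the defining identity <Ax, y> = <x, A^* y> gives (Ax)^T y = x^T (A^*) y, i.e. x^T A^T y = x^T (A^*) y. Since this holds for all x, y, we must have A^* = A^T. Therefore
A^* =
[[1, -3],
 [2, 0]].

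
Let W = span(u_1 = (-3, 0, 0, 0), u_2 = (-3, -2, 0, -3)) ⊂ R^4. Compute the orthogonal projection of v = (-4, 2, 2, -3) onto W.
proj_W(v) = (-4, -10/13, 0, -15/13)

Set up U = [u_1 | ... | u_2] ∈ R^(4×2). The projector onto W = col(U) is P = U (U^T U)^(-1) U^T.
Compute U^T U =
  [9, 9]
  [9, 22],
and U^T v = (12, 17).
Solve U^T U · c = U^T v for the coefficients: c = (37/39, 5/13). The projection is proj_W(v) = U c.
Check: (v - proj_W(v)) · u_1 = 0  (should be 0).
Check: (v - proj_W(v)) · u_2 = 0  (should be 0).
Result: proj_W(v) = (-4, -10/13, 0, -15/13).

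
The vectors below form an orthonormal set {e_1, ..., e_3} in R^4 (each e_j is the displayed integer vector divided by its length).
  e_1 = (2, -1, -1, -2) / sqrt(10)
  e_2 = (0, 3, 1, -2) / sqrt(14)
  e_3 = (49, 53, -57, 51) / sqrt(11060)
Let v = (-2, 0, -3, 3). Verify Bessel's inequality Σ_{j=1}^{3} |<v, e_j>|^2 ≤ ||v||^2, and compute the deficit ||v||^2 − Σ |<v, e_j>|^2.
Σ |<v, e_j>|^2 = 1209/79; ||v||^2 = 22; deficit = 529/79

Write each e_j = u_j / sqrt(<u_j, u_j>) where u_j is the displayed integer vector. Then <v, e_j> = <v, u_j> / sqrt(<u_j, u_j>), so |<v, e_j>|^2 = <v, u_j>^2 / <u_j, u_j>.
Coefficients: <v, e_1> = -7/sqrt(10), <v, e_2> = -9/sqrt(14), <v, e_3> = 226/sqrt(11060).
Square and sum: Σ |<v, e_j>|^2 = 1209/79.
Compute ||v||^2 = v·v = 22.
Deficit = 22 − 1209/79 = 529/79 ≥ 0, confirming Bessel's inequality. (The deficit equals ||v − Σ <v,e_j> e_j||^2, the squared distance from v to span{e_j}.)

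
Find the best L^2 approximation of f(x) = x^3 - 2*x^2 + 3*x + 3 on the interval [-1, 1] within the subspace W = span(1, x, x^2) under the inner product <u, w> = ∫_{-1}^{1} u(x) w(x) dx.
g(x) = -2*x^2 + 18*x/5 + 3

The best approximation g ∈ W is the orthogonal projection of f onto W. Writing g = a_0 + a_1 x + a_2 x^2, the coefficients solve the normal equations G · a = b where
  G_{ij} = <φ_i, φ_j> and b_i = <f, φ_i>, with φ_0 = 1, φ_1 = x, φ_2 = x^2.
G =
  [2, 0, 2/3]
  [0, 2/3, 0]
  [2/3, 0, 2/5],
b = (14/3, 12/5, 6/5).
Solving gives a_0 = 3, a_1 = 18/5, a_2 = -2, so
  g(x) = -2*x^2 + 18*x/5 + 3.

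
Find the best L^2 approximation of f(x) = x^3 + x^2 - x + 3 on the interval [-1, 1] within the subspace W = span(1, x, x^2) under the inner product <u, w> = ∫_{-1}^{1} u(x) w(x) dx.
g(x) = x^2 - 2*x/5 + 3

The best approximation g ∈ W is the orthogonal projection of f onto W. Writing g = a_0 + a_1 x + a_2 x^2, the coefficients solve the normal equations G · a = b where
  G_{ij} = <φ_i, φ_j> and b_i = <f, φ_i>, with φ_0 = 1, φ_1 = x, φ_2 = x^2.
G =
  [2, 0, 2/3]
  [0, 2/3, 0]
  [2/3, 0, 2/5],
b = (20/3, -4/15, 12/5).
Solving gives a_0 = 3, a_1 = -2/5, a_2 = 1, so
  g(x) = x^2 - 2*x/5 + 3.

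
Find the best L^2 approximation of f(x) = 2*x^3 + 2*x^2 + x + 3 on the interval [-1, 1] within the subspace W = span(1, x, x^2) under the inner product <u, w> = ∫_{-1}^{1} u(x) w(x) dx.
g(x) = 2*x^2 + 11*x/5 + 3

The best approximation g ∈ W is the orthogonal projection of f onto W. Writing g = a_0 + a_1 x + a_2 x^2, the coefficients solve the normal equations G · a = b where
  G_{ij} = <φ_i, φ_j> and b_i = <f, φ_i>, with φ_0 = 1, φ_1 = x, φ_2 = x^2.
G =
  [2, 0, 2/3]
  [0, 2/3, 0]
  [2/3, 0, 2/5],
b = (22/3, 22/15, 14/5).
Solving gives a_0 = 3, a_1 = 11/5, a_2 = 2, so
  g(x) = 2*x^2 + 11*x/5 + 3.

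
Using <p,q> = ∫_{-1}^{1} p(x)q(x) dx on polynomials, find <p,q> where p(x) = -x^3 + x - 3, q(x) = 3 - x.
<p,q> = -274/15

Expand the product: p(x)·q(x) = x^4 - 3*x^3 - x^2 + 6*x - 9.
∫_{-1}^{1} of each monomial x^k gives [2/(k+1) if k even, 0 if k odd]. Integrating term-by-term (or equivalently evaluating the antiderivative F(x) = x^5/5 - 3*x^4/4 - x^3/3 + 3*x^2 - 9*x at the endpoints):
  F(1) − F(−1) = -413/60 − (683/60) = -274/15.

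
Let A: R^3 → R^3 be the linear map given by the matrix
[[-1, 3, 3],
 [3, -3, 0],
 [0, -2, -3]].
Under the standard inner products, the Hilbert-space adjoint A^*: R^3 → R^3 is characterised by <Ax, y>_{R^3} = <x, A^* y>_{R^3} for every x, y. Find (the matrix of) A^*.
A^* = A^T =
[[-1, 3, 0],
 [3, -3, -2],
 [3, 0, -3]]

For real matrices with standard dot products, the defining identity <Ax, y> = <x, A^* y> gives (Ax)^T y = x^T (A^*) y, i.e. x^T A^T y = x^T (A^*) y. Since this holds for all x, y, we must have A^* = A^T. Therefore
A^* =
[[-1, 3, 0],
 [3, -3, -2],
 [3, 0, -3]].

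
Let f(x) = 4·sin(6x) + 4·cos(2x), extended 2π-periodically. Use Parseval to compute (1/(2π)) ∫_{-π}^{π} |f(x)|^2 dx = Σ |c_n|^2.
Σ |c_n|^2 = 16

Expand |f|^2 and use orthogonality of {sin(nx), cos(mx)} on [-π, π]:
  ∫_{-π}^{π} sin(nx)^2 dx = π, ∫ cos(mx)^2 dx = π, and cross terms integrate to 0.
So ∫_{-π}^{π} f(x)^2 dx = 4^2 · π + 4^2 · π = (16 + 16)π.
Divide by 2π: (16 + 16)/2 = 16.
By Parseval, this equals Σ |c_n|^2.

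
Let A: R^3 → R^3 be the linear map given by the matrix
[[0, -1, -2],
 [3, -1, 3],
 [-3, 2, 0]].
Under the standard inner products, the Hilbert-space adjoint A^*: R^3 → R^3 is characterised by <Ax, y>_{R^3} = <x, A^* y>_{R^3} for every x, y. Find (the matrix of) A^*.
A^* = A^T =
[[0, 3, -3],
 [-1, -1, 2],
 [-2, 3, 0]]

For real matrices with standard dot products, the defining identity <Ax, y> = <x, A^* y> gives (Ax)^T y = x^T (A^*) y, i.e. x^T A^T y = x^T (A^*) y. Since this holds for all x, y, we must have A^* = A^T. Therefore
A^* =
[[0, 3, -3],
 [-1, -1, 2],
 [-2, 3, 0]].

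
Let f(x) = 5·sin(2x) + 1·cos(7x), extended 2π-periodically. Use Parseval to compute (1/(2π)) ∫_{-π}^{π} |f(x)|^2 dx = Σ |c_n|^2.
Σ |c_n|^2 = 13

Expand |f|^2 and use orthogonality of {sin(nx), cos(mx)} on [-π, π]:
  ∫_{-π}^{π} sin(nx)^2 dx = π, ∫ cos(mx)^2 dx = π, and cross terms integrate to 0.
So ∫_{-π}^{π} f(x)^2 dx = 5^2 · π + 1^2 · π = (25 + 1)π.
Divide by 2π: (25 + 1)/2 = 13.
By Parseval, this equals Σ |c_n|^2.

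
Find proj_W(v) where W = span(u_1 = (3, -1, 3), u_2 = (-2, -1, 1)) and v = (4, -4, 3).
proj_W(v) = (191/55, -179/110, 95/22)

Set up U = [u_1 | ... | u_2] ∈ R^(3×2). The projector onto W = col(U) is P = U (U^T U)^(-1) U^T.
Compute U^T U =
  [19, -2]
  [-2, 6],
and U^T v = (25, -1).
Solve U^T U · c = U^T v for the coefficients: c = (74/55, 31/110). The projection is proj_W(v) = U c.
Check: (v - proj_W(v)) · u_1 = 0  (should be 0).
Check: (v - proj_W(v)) · u_2 = 0  (should be 0).
Result: proj_W(v) = (191/55, -179/110, 95/22).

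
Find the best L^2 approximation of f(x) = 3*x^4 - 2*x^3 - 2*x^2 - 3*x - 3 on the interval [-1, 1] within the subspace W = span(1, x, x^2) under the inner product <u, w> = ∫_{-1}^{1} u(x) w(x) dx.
g(x) = 4*x^2/7 - 21*x/5 - 114/35

The best approximation g ∈ W is the orthogonal projection of f onto W. Writing g = a_0 + a_1 x + a_2 x^2, the coefficients solve the normal equations G · a = b where
  G_{ij} = <φ_i, φ_j> and b_i = <f, φ_i>, with φ_0 = 1, φ_1 = x, φ_2 = x^2.
G =
  [2, 0, 2/3]
  [0, 2/3, 0]
  [2/3, 0, 2/5],
b = (-92/15, -14/5, -68/35).
Solving gives a_0 = -114/35, a_1 = -21/5, a_2 = 4/7, so
  g(x) = 4*x^2/7 - 21*x/5 - 114/35.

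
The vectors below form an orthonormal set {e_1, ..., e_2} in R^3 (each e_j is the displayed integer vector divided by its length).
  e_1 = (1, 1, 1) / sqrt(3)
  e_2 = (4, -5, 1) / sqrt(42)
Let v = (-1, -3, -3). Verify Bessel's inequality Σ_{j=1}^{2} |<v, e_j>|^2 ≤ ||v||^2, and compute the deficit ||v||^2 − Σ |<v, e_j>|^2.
Σ |<v, e_j>|^2 = 125/7; ||v||^2 = 19; deficit = 8/7

Write each e_j = u_j / sqrt(<u_j, u_j>) where u_j is the displayed integer vector. Then <v, e_j> = <v, u_j> / sqrt(<u_j, u_j>), so |<v, e_j>|^2 = <v, u_j>^2 / <u_j, u_j>.
Coefficients: <v, e_1> = -7/sqrt(3), <v, e_2> = 8/sqrt(42).
Square and sum: Σ |<v, e_j>|^2 = 125/7.
Compute ||v||^2 = v·v = 19.
Deficit = 19 − 125/7 = 8/7 ≥ 0, confirming Bessel's inequality. (The deficit equals ||v − Σ <v,e_j> e_j||^2, the squared distance from v to span{e_j}.)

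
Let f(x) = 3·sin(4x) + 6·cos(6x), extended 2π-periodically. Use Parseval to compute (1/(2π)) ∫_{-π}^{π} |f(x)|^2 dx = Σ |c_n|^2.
Σ |c_n|^2 = 45/2

Expand |f|^2 and use orthogonality of {sin(nx), cos(mx)} on [-π, π]:
  ∫_{-π}^{π} sin(nx)^2 dx = π, ∫ cos(mx)^2 dx = π, and cross terms integrate to 0.
So ∫_{-π}^{π} f(x)^2 dx = 3^2 · π + 6^2 · π = (9 + 36)π.
Divide by 2π: (9 + 36)/2 = 45/2.
By Parseval, this equals Σ |c_n|^2.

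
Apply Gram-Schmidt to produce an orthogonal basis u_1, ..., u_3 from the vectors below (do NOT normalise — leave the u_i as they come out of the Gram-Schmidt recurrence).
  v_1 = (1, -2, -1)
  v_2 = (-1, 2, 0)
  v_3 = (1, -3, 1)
Orthogonal basis:
  u_1 = (1, -2, -1)
  u_2 = (-1/6, 1/3, -5/6)
  u_3 = (-2/5, -1/5, 0)

Apply the Gram-Schmidt recurrence
  u_1 = v_1
  u_i = v_i − Σ_{j<i} ((v_i · u_j) / (u_j · u_j)) · u_j.

Step by step this gives:
  u_1 = (1, -2, -1)
  u_2 = (-1/6, 1/3, -5/6)
  u_3 = (-2/5, -1/5, 0)

Orthogonality check:
  u_2 · u_1 = 0 (should be 0)
  u_3 · u_1 = 0 (should be 0)
  u_3 · u_2 = 0 (should be 0)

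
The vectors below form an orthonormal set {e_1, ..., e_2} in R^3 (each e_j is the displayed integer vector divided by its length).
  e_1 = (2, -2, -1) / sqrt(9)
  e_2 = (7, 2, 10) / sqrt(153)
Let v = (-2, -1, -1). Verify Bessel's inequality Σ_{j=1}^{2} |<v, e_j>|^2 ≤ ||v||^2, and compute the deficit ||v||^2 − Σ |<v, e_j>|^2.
Σ |<v, e_j>|^2 = 77/17; ||v||^2 = 6; deficit = 25/17

Write each e_j = u_j / sqrt(<u_j, u_j>) where u_j is the displayed integer vector. Then <v, e_j> = <v, u_j> / sqrt(<u_j, u_j>), so |<v, e_j>|^2 = <v, u_j>^2 / <u_j, u_j>.
Coefficients: <v, e_1> = -1/sqrt(9), <v, e_2> = -26/sqrt(153).
Square and sum: Σ |<v, e_j>|^2 = 77/17.
Compute ||v||^2 = v·v = 6.
Deficit = 6 − 77/17 = 25/17 ≥ 0, confirming Bessel's inequality. (The deficit equals ||v − Σ <v,e_j> e_j||^2, the squared distance from v to span{e_j}.)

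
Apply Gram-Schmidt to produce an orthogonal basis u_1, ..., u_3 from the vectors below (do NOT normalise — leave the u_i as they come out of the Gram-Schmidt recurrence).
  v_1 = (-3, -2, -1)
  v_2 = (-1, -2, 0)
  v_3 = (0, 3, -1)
Orthogonal basis:
  u_1 = (-3, -2, -1)
  u_2 = (1/2, -1, 1/2)
  u_3 = (2/21, -1/21, -4/21)

Apply the Gram-Schmidt recurrence
  u_1 = v_1
  u_i = v_i − Σ_{j<i} ((v_i · u_j) / (u_j · u_j)) · u_j.

Step by step this gives:
  u_1 = (-3, -2, -1)
  u_2 = (1/2, -1, 1/2)
  u_3 = (2/21, -1/21, -4/21)

Orthogonality check:
  u_2 · u_1 = 0 (should be 0)
  u_3 · u_1 = 0 (should be 0)
  u_3 · u_2 = 0 (should be 0)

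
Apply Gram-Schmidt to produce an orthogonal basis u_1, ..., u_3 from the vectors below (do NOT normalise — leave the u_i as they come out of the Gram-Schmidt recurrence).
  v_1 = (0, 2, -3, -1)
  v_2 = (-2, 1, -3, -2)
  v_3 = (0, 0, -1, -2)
Orthogonal basis:
  u_1 = (0, 2, -3, -1)
  u_2 = (-2, -6/7, -3/14, -15/14)
  u_3 = (66/83, -31/83, 13/83, -101/83)

Apply the Gram-Schmidt recurrence
  u_1 = v_1
  u_i = v_i − Σ_{j<i} ((v_i · u_j) / (u_j · u_j)) · u_j.

Step by step this gives:
  u_1 = (0, 2, -3, -1)
  u_2 = (-2, -6/7, -3/14, -15/14)
  u_3 = (66/83, -31/83, 13/83, -101/83)

Orthogonality check:
  u_2 · u_1 = 0 (should be 0)
  u_3 · u_1 = 0 (should be 0)
  u_3 · u_2 = 0 (should be 0)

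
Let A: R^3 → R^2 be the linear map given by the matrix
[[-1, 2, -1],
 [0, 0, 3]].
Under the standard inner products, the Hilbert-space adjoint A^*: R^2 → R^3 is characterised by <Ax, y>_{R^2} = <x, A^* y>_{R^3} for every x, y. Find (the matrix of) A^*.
A^* = A^T =
[[-1, 0],
 [2, 0],
 [-1, 3]]

For real matrices with standard dot products, the defining identity <Ax, y> = <x, A^* y> gives (Ax)^T y = x^T (A^*) y, i.e. x^T A^T y = x^T (A^*) y. Since this holds for all x, y, we must have A^* = A^T. Therefore
A^* =
[[-1, 0],
 [2, 0],
 [-1, 3]].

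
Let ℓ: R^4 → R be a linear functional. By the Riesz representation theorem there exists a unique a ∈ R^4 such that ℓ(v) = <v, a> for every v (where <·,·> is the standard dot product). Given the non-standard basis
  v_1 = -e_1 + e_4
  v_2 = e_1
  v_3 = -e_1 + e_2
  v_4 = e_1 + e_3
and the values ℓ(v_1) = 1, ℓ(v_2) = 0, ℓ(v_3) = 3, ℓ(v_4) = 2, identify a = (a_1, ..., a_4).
a = (0, 3, 2, 1)

Write a = (a_1, ..., a_4) in the standard basis. For each basis vector v_i, ℓ(v_i) = <v_i, a> is a linear equation in the a_j's. Collect the n equations into a matrix system V a = ℓ, where row i of V is v_i (expressed in the standard basis). Since V is invertible (lower-triangular with 1s on the diagonal, up to permutation), solve by back-substitution:
  V =
[[-1, 0, 0, 1],
 [1, 0, 0, 0],
 [-1, 1, 0, 0],
 [1, 0, 1, 0]]
  V a = (1, 0, 3, 2)
Solving gives a = (0, 3, 2, 1).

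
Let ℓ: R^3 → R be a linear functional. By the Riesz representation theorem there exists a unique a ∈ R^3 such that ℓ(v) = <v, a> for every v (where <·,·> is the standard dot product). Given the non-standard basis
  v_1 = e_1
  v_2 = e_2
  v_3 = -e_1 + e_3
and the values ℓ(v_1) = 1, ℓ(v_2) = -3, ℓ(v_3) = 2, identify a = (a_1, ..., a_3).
a = (1, -3, 3)

Write a = (a_1, ..., a_3) in the standard basis. For each basis vector v_i, ℓ(v_i) = <v_i, a> is a linear equation in the a_j's. Collect the n equations into a matrix system V a = ℓ, where row i of V is v_i (expressed in the standard basis). Since V is invertible (lower-triangular with 1s on the diagonal, up to permutation), solve by back-substitution:
  V =
[[1, 0, 0],
 [0, 1, 0],
 [-1, 0, 1]]
  V a = (1, -3, 2)
Solving gives a = (1, -3, 3).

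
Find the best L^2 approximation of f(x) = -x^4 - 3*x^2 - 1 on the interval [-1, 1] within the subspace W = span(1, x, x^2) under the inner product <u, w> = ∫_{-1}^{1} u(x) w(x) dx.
g(x) = -27*x^2/7 - 32/35

The best approximation g ∈ W is the orthogonal projection of f onto W. Writing g = a_0 + a_1 x + a_2 x^2, the coefficients solve the normal equations G · a = b where
  G_{ij} = <φ_i, φ_j> and b_i = <f, φ_i>, with φ_0 = 1, φ_1 = x, φ_2 = x^2.
G =
  [2, 0, 2/3]
  [0, 2/3, 0]
  [2/3, 0, 2/5],
b = (-22/5, 0, -226/105).
Solving gives a_0 = -32/35, a_1 = 0, a_2 = -27/7, so
  g(x) = -27*x^2/7 - 32/35.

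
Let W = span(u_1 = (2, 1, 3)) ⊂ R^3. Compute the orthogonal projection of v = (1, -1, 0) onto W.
proj_W(v) = (1/7, 1/14, 3/14)

Set up U = [u_1 | ... | u_1] ∈ R^(3×1). The projector onto W = col(U) is P = U (U^T U)^(-1) U^T.
Compute U^T U =
  [14],
and U^T v = (1).
Solve U^T U · c = U^T v for the coefficients: c = (1/14). The projection is proj_W(v) = U c.
Check: (v - proj_W(v)) · u_1 = 0  (should be 0).
Result: proj_W(v) = (1/7, 1/14, 3/14).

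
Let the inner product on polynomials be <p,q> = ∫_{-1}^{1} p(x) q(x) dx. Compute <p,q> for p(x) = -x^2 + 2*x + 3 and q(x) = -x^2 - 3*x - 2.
<p,q> = -244/15

Expand the product: p(x)·q(x) = x^4 + x^3 - 7*x^2 - 13*x - 6.
∫_{-1}^{1} of each monomial x^k gives [2/(k+1) if k even, 0 if k odd]. Integrating term-by-term (or equivalently evaluating the antiderivative F(x) = x^5/5 + x^4/4 - 7*x^3/3 - 13*x^2/2 - 6*x at the endpoints):
  F(1) − F(−1) = -863/60 − (113/60) = -244/15.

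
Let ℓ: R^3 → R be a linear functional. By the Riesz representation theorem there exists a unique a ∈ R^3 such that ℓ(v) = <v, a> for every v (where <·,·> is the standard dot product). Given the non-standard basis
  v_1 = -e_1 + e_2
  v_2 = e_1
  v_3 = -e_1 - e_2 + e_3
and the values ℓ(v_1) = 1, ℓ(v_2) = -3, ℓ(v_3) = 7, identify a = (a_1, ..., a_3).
a = (-3, -2, 2)

Write a = (a_1, ..., a_3) in the standard basis. For each basis vector v_i, ℓ(v_i) = <v_i, a> is a linear equation in the a_j's. Collect the n equations into a matrix system V a = ℓ, where row i of V is v_i (expressed in the standard basis). Since V is invertible (lower-triangular with 1s on the diagonal, up to permutation), solve by back-substitution:
  V =
[[-1, 1, 0],
 [1, 0, 0],
 [-1, -1, 1]]
  V a = (1, -3, 7)
Solving gives a = (-3, -2, 2).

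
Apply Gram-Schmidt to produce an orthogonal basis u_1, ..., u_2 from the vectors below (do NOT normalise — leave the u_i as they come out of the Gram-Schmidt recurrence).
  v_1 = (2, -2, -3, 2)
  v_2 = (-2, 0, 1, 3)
Orthogonal basis:
  u_1 = (2, -2, -3, 2)
  u_2 = (-40/21, -2/21, 6/7, 65/21)

Apply the Gram-Schmidt recurrence
  u_1 = v_1
  u_i = v_i − Σ_{j<i} ((v_i · u_j) / (u_j · u_j)) · u_j.

Step by step this gives:
  u_1 = (2, -2, -3, 2)
  u_2 = (-40/21, -2/21, 6/7, 65/21)

Orthogonality check:
  u_2 · u_1 = 0 (should be 0)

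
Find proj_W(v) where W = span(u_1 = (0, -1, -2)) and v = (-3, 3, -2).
proj_W(v) = (0, -1/5, -2/5)

Set up U = [u_1 | ... | u_1] ∈ R^(3×1). The projector onto W = col(U) is P = U (U^T U)^(-1) U^T.
Compute U^T U =
  [5],
and U^T v = (1).
Solve U^T U · c = U^T v for the coefficients: c = (1/5). The projection is proj_W(v) = U c.
Check: (v - proj_W(v)) · u_1 = 0  (should be 0).
Result: proj_W(v) = (0, -1/5, -2/5).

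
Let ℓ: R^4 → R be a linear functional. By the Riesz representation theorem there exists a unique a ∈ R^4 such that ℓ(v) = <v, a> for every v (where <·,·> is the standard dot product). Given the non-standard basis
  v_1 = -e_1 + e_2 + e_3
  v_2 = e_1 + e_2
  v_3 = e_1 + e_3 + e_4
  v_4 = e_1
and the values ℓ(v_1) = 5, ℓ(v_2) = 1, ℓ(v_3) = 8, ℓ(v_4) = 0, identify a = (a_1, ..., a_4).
a = (0, 1, 4, 4)

Write a = (a_1, ..., a_4) in the standard basis. For each basis vector v_i, ℓ(v_i) = <v_i, a> is a linear equation in the a_j's. Collect the n equations into a matrix system V a = ℓ, where row i of V is v_i (expressed in the standard basis). Since V is invertible (lower-triangular with 1s on the diagonal, up to permutation), solve by back-substitution:
  V =
[[-1, 1, 1, 0],
 [1, 1, 0, 0],
 [1, 0, 1, 1],
 [1, 0, 0, 0]]
  V a = (5, 1, 8, 0)
Solving gives a = (0, 1, 4, 4).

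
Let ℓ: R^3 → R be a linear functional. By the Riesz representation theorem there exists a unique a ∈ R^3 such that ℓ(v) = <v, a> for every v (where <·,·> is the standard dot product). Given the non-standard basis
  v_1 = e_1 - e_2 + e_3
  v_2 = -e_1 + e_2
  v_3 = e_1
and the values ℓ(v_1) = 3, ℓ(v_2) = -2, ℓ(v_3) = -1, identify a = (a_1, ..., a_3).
a = (-1, -3, 1)

Write a = (a_1, ..., a_3) in the standard basis. For each basis vector v_i, ℓ(v_i) = <v_i, a> is a linear equation in the a_j's. Collect the n equations into a matrix system V a = ℓ, where row i of V is v_i (expressed in the standard basis). Since V is invertible (lower-triangular with 1s on the diagonal, up to permutation), solve by back-substitution:
  V =
[[1, -1, 1],
 [-1, 1, 0],
 [1, 0, 0]]
  V a = (3, -2, -1)
Solving gives a = (-1, -3, 1).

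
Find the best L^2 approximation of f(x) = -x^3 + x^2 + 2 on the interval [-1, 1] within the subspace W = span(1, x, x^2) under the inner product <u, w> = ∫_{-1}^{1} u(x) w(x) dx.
g(x) = x^2 - 3*x/5 + 2

The best approximation g ∈ W is the orthogonal projection of f onto W. Writing g = a_0 + a_1 x + a_2 x^2, the coefficients solve the normal equations G · a = b where
  G_{ij} = <φ_i, φ_j> and b_i = <f, φ_i>, with φ_0 = 1, φ_1 = x, φ_2 = x^2.
G =
  [2, 0, 2/3]
  [0, 2/3, 0]
  [2/3, 0, 2/5],
b = (14/3, -2/5, 26/15).
Solving gives a_0 = 2, a_1 = -3/5, a_2 = 1, so
  g(x) = x^2 - 3*x/5 + 2.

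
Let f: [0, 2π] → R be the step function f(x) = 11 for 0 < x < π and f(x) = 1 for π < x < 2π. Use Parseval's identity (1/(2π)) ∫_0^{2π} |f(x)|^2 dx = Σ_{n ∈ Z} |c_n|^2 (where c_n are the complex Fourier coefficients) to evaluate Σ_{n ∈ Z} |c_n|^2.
Σ |c_n|^2 = 61

Parseval equates the L^2 energy of f (normalised by 1/(2π)) with the ℓ^2 sum of its Fourier coefficients: (1/(2π)) ∫_0^{2π} |f|^2 = Σ |c_n|^2.
Compute the left side: (1/(2π)) [∫_0^π 11^2 dx + ∫_π^{2π} 1^2 dx] = (1/(2π)) · (121π + 1π) = (121 + 1)/2 = 61.
So Σ_{n ∈ Z} |c_n|^2 = 61.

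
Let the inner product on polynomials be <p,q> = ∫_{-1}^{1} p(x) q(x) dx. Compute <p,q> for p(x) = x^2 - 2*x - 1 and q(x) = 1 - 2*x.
<p,q> = 4/3

Expand the product: p(x)·q(x) = -2*x^3 + 5*x^2 - 1.
∫_{-1}^{1} of each monomial x^k gives [2/(k+1) if k even, 0 if k odd]. Integrating term-by-term (or equivalently evaluating the antiderivative F(x) = -x^4/2 + 5*x^3/3 - x at the endpoints):
  F(1) − F(−1) = 1/6 − (-7/6) = 4/3.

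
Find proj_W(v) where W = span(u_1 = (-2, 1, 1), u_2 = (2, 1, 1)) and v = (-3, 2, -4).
proj_W(v) = (-3, -1, -1)

Set up U = [u_1 | ... | u_2] ∈ R^(3×2). The projector onto W = col(U) is P = U (U^T U)^(-1) U^T.
Compute U^T U =
  [6, -2]
  [-2, 6],
and U^T v = (4, -8).
Solve U^T U · c = U^T v for the coefficients: c = (1/4, -5/4). The projection is proj_W(v) = U c.
Check: (v - proj_W(v)) · u_1 = 0  (should be 0).
Check: (v - proj_W(v)) · u_2 = 0  (should be 0).
Result: proj_W(v) = (-3, -1, -1).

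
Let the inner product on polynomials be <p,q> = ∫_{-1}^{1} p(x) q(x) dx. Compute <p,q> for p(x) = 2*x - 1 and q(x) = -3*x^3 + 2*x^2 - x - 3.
<p,q> = 14/15

Expand the product: p(x)·q(x) = -6*x^4 + 7*x^3 - 4*x^2 - 5*x + 3.
∫_{-1}^{1} of each monomial x^k gives [2/(k+1) if k even, 0 if k odd]. Integrating term-by-term (or equivalently evaluating the antiderivative F(x) = -6*x^5/5 + 7*x^4/4 - 4*x^3/3 - 5*x^2/2 + 3*x at the endpoints):
  F(1) − F(−1) = -17/60 − (-73/60) = 14/15.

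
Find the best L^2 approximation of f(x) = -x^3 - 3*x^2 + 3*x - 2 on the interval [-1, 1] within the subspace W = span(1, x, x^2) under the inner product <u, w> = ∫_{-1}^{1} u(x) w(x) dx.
g(x) = -3*x^2 + 12*x/5 - 2

The best approximation g ∈ W is the orthogonal projection of f onto W. Writing g = a_0 + a_1 x + a_2 x^2, the coefficients solve the normal equations G · a = b where
  G_{ij} = <φ_i, φ_j> and b_i = <f, φ_i>, with φ_0 = 1, φ_1 = x, φ_2 = x^2.
G =
  [2, 0, 2/3]
  [0, 2/3, 0]
  [2/3, 0, 2/5],
b = (-6, 8/5, -38/15).
Solving gives a_0 = -2, a_1 = 12/5, a_2 = -3, so
  g(x) = -3*x^2 + 12*x/5 - 2.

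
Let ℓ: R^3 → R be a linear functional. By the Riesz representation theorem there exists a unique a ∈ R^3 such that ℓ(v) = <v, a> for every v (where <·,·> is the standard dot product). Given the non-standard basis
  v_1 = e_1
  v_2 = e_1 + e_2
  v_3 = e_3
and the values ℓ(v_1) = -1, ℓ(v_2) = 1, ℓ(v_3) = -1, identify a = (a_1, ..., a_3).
a = (-1, 2, -1)

Write a = (a_1, ..., a_3) in the standard basis. For each basis vector v_i, ℓ(v_i) = <v_i, a> is a linear equation in the a_j's. Collect the n equations into a matrix system V a = ℓ, where row i of V is v_i (expressed in the standard basis). Since V is invertible (lower-triangular with 1s on the diagonal, up to permutation), solve by back-substitution:
  V =
[[1, 0, 0],
 [1, 1, 0],
 [0, 0, 1]]
  V a = (-1, 1, -1)
Solving gives a = (-1, 2, -1).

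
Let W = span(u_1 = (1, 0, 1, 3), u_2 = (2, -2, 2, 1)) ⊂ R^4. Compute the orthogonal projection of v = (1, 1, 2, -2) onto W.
proj_W(v) = (33/94, -43/47, 33/94, -58/47)

Set up U = [u_1 | ... | u_2] ∈ R^(4×2). The projector onto W = col(U) is P = U (U^T U)^(-1) U^T.
Compute U^T U =
  [11, 7]
  [7, 13],
and U^T v = (-3, 2).
Solve U^T U · c = U^T v for the coefficients: c = (-53/94, 43/94). The projection is proj_W(v) = U c.
Check: (v - proj_W(v)) · u_1 = 0  (should be 0).
Check: (v - proj_W(v)) · u_2 = 0  (should be 0).
Result: proj_W(v) = (33/94, -43/47, 33/94, -58/47).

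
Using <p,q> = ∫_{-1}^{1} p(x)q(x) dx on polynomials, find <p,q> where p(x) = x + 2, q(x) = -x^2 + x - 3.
<p,q> = -38/3

Expand the product: p(x)·q(x) = -x^3 - x^2 - x - 6.
∫_{-1}^{1} of each monomial x^k gives [2/(k+1) if k even, 0 if k odd]. Integrating term-by-term (or equivalently evaluating the antiderivative F(x) = -x^4/4 - x^3/3 - x^2/2 - 6*x at the endpoints):
  F(1) − F(−1) = -85/12 − (67/12) = -38/3.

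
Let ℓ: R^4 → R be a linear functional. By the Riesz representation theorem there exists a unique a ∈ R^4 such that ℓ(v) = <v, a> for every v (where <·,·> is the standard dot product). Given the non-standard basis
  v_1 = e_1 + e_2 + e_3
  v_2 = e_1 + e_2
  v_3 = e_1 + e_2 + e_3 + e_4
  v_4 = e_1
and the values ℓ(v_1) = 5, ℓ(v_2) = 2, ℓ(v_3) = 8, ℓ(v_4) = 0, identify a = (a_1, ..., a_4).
a = (0, 2, 3, 3)

Write a = (a_1, ..., a_4) in the standard basis. For each basis vector v_i, ℓ(v_i) = <v_i, a> is a linear equation in the a_j's. Collect the n equations into a matrix system V a = ℓ, where row i of V is v_i (expressed in the standard basis). Since V is invertible (lower-triangular with 1s on the diagonal, up to permutation), solve by back-substitution:
  V =
[[1, 1, 1, 0],
 [1, 1, 0, 0],
 [1, 1, 1, 1],
 [1, 0, 0, 0]]
  V a = (5, 2, 8, 0)
Solving gives a = (0, 2, 3, 3).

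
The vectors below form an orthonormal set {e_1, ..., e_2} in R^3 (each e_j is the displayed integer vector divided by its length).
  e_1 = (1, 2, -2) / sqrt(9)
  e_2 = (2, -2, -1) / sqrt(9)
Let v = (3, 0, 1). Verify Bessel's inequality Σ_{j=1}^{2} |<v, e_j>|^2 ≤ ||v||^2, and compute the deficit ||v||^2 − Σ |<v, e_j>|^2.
Σ |<v, e_j>|^2 = 26/9; ||v||^2 = 10; deficit = 64/9

Write each e_j = u_j / sqrt(<u_j, u_j>) where u_j is the displayed integer vector. Then <v, e_j> = <v, u_j> / sqrt(<u_j, u_j>), so |<v, e_j>|^2 = <v, u_j>^2 / <u_j, u_j>.
Coefficients: <v, e_1> = 1/sqrt(9), <v, e_2> = 5/sqrt(9).
Square and sum: Σ |<v, e_j>|^2 = 26/9.
Compute ||v||^2 = v·v = 10.
Deficit = 10 − 26/9 = 64/9 ≥ 0, confirming Bessel's inequality. (The deficit equals ||v − Σ <v,e_j> e_j||^2, the squared distance from v to span{e_j}.)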